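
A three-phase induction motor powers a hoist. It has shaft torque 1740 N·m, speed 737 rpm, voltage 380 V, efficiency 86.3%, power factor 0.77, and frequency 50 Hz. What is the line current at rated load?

307 A

ω = 2π×737/60 = 77.18 rad/s; P_out = τω = 1740 × 77.18 = 134293 W
P_in = P_out / η = 134293 / 0.863 = 155612 W
I_L = P_in / (√3·V_L·cosφ) = 155612 / (1.732 × 380 × 0.77) = 307 A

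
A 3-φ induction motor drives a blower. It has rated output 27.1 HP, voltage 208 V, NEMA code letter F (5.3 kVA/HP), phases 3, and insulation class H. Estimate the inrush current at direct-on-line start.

S_LR = 5.3 × 27.1 = 143.63 kVA
I_LR = S_LR/(√3·V_L) = 143630/(1.732×208) = 399 A

399 A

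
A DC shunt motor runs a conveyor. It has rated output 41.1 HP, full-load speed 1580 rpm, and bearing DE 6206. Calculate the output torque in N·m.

P_out = 41.1 × 746 = 30661 W
ω = 2π × 1580/60 = 165.5 rad/s
τ = P_out/ω = 30661/165.5 = 185 N·m

185 N·m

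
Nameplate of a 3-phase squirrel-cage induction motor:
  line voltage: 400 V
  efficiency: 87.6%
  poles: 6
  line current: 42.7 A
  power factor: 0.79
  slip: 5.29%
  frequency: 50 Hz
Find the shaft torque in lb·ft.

P_in = √3·V·I·cosφ = 1.732 × 400 × 42.7 × 0.79 = 23370 W
P_out = η·P_in = 0.876 × 23370 = 20472 W
n_s = 120×50/6 = 1000 rpm; n = 1000×(1−0.0529) = 947 rpm
ω = 2π×947/60 = 99.17 rad/s
τ = P_out/ω = 20472/99.17 = 206.4 N·m
In lb·ft: 206.4/1.356 = 152 lb·ft

152 lb·ft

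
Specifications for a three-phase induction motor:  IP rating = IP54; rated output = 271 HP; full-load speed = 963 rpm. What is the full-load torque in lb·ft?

P_out = 271 × 746 = 202166 W
ω = 2π × 963/60 = 100.8 rad/s
τ = P_out/ω = 202166/100.8 = 2006 N·m
In lb·ft: 2006/1.356 = 1480 lb·ft

1480 lb·ft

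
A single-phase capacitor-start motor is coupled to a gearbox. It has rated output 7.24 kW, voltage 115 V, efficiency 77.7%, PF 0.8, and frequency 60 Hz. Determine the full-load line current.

P_out = 7.24 kW = 7240 W
P_in = P_out / η = 7240 / 0.777 = 9318 W
I = P_in / (V·cosφ) = 9318 / (115 × 0.8) = 101 A

101 A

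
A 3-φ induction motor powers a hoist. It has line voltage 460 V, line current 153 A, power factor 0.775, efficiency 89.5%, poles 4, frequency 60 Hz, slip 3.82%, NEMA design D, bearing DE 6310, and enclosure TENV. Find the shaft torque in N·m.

P_in = √3·V·I·cosφ = 1.732 × 460 × 153 × 0.775 = 94471 W
P_out = η·P_in = 0.895 × 94471 = 84552 W
n_s = 120×60/4 = 1800 rpm; n = 1800×(1−0.0382) = 1731 rpm
ω = 2π×1731/60 = 181.3 rad/s
τ = P_out/ω = 84552/181.3 = 466 N·m

466 N·m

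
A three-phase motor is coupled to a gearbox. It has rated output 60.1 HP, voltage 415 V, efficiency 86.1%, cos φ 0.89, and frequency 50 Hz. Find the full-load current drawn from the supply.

81.4 A

P_out = 60.1 × 746 = 44835 W
P_in = P_out / η = 44835 / 0.861 = 52073 W
I_L = P_in / (√3·V_L·cosφ) = 52073 / (1.732 × 415 × 0.89) = 81.4 A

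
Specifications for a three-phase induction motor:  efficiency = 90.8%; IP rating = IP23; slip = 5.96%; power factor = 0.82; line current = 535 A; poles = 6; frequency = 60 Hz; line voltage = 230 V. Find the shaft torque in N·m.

P_in = √3·V·I·cosφ = 1.732 × 230 × 535 × 0.82 = 174761 W
P_out = η·P_in = 0.908 × 174761 = 158683 W
n_s = 120×60/6 = 1200 rpm; n = 1200×(1−0.0596) = 1128 rpm
ω = 2π×1128/60 = 118.1 rad/s
τ = P_out/ω = 158683/118.1 = 1340 N·m

1340 N·m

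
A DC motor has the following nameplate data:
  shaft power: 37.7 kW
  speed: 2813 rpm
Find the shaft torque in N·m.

128 N·m

ω = 2π × 2813/60 = 294.6 rad/s
τ = P/ω = 37700/294.6 = 128 N·m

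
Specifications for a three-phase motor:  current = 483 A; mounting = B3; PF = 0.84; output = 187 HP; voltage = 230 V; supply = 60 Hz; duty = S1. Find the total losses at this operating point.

22100 W

P_in = √3·V·I·cosφ = 1.732×230×483×0.84 = 161623 W
P_out = 187×746 = 139502 W
Losses = P_in − P_out = 161623 − 139502 = 22121 W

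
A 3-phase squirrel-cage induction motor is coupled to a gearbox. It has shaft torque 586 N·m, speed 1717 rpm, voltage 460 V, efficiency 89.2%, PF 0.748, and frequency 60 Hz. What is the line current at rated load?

ω = 2π×1717/60 = 179.8 rad/s; P_out = τω = 586 × 179.8 = 105363 W
P_in = P_out / η = 105363 / 0.892 = 118120 W
I_L = P_in / (√3·V_L·cosφ) = 118120 / (1.732 × 460 × 0.748) = 198 A

198 A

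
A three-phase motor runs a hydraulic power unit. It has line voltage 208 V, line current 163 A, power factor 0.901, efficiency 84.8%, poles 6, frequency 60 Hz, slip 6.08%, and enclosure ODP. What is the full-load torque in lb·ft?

P_in = √3·V·I·cosφ = 1.732 × 208 × 163 × 0.901 = 52908 W
P_out = η·P_in = 0.848 × 52908 = 44866 W
n_s = 120×60/6 = 1200 rpm; n = 1200×(1−0.0608) = 1127 rpm
ω = 2π×1127/60 = 118 rad/s
τ = P_out/ω = 44866/118 = 380.2 N·m
In lb·ft: 380.2/1.356 = 280 lb·ft

280 lb·ft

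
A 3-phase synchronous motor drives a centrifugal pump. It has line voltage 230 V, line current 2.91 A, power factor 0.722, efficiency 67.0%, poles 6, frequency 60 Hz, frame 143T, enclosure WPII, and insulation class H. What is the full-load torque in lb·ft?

P_in = √3·V·I·cosφ = 1.732 × 230 × 2.91 × 0.722 = 837 W
P_out = η·P_in = 0.67 × 837 = 561 W
n = n_s = 120×60/6 = 1200 rpm (synchronous)
ω = 2π×1200/60 = 125.7 rad/s
τ = P_out/ω = 561/125.7 = 4.463 N·m
In lb·ft: 4.463/1.356 = 3.29 lb·ft

3.29 lb·ft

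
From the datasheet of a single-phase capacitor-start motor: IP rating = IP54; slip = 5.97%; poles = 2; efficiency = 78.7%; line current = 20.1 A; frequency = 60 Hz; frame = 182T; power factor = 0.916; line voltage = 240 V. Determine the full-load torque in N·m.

9.81 N·m

P_in = V·I·cosφ = 240 × 20.1 × 0.916 = 4419 W
P_out = η·P_in = 0.787 × 4419 = 3478 W
n_s = 120×60/2 = 3600 rpm; n = 3600×(1−0.0597) = 3385 rpm
ω = 2π×3385/60 = 354.5 rad/s
τ = P_out/ω = 3478/354.5 = 9.81 N·m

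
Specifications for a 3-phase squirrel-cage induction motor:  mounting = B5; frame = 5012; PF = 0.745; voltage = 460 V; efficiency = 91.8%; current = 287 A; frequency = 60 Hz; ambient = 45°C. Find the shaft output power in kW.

P_in = √3·V·I·cosφ = 1.732 × 460 × 287 × 0.745 = 170351 W
P_out = η·P_in = 0.918 × 170351 = 156382 W

156 kW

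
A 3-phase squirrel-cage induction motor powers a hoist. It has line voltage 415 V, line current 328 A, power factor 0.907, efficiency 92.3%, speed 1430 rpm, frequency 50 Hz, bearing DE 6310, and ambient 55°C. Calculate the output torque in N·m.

1320 N·m

P_in = √3·V·I·cosφ = 1.732 × 415 × 328 × 0.907 = 213834 W
P_out = η·P_in = 0.923 × 213834 = 197369 W
n = 1430 rpm
ω = 2π×1430/60 = 149.7 rad/s
τ = P_out/ω = 197369/149.7 = 1320 N·m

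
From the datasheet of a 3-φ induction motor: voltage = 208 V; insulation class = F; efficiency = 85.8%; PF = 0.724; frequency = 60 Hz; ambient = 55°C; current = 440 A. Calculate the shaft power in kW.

P_in = √3·V·I·cosφ = 1.732 × 208 × 440 × 0.724 = 114763 W
P_out = η·P_in = 0.858 × 114763 = 98467 W

98.5 kW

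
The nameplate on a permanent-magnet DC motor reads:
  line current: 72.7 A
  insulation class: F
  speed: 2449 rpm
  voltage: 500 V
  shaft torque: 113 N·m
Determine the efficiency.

79.7 %

ω = 2π × 2449/60 = 256.5 rad/s; P_out = τω = 113 × 256.5 = 28985 W
P_in = V·I = 500 × 72.7 = 36350 W
η = P_out / P_in = 28985 / 36350 = 0.797 = 79.7%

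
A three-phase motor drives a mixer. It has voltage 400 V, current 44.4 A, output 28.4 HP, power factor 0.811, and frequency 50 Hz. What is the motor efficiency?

84.9 %

P_out = 28.4 × 746 = 21186 W
P_in = √3·V_L·I_L·cosφ = 1.732 × 400 × 44.4 × 0.811 = 24947 W
η = P_out / P_in = 21186 / 24947 = 0.849 = 84.9%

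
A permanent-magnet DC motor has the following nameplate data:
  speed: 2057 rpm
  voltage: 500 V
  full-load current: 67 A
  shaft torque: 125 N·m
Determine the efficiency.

80.4 %

ω = 2π × 2057/60 = 215.4 rad/s; P_out = τω = 125 × 215.4 = 26925 W
P_in = V·I = 500 × 67 = 33500 W
η = P_out / P_in = 26925 / 33500 = 0.804 = 80.4%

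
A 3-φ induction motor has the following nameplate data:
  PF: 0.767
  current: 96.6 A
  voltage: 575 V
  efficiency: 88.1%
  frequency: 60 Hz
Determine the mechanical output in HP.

87.1 HP

P_in = √3·V·I·cosφ = 1.732 × 575 × 96.6 × 0.767 = 73788 W
P_out = η·P_in = 0.881 × 73788 = 65007 W
= 65007/746 = 87.1 HP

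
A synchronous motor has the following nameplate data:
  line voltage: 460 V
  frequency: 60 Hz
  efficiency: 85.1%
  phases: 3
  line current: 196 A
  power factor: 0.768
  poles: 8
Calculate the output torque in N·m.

P_in = √3·V·I·cosφ = 1.732 × 460 × 196 × 0.768 = 119929 W
P_out = η·P_in = 0.851 × 119929 = 102060 W
n = n_s = 120×60/8 = 900 rpm (synchronous)
ω = 2π×900/60 = 94.25 rad/s
τ = P_out/ω = 102060/94.25 = 1080 N·m

1080 N·m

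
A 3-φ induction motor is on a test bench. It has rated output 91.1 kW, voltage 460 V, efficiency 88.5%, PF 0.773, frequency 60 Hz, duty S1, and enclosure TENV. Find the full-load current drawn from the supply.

167 A

P_out = 91.1 kW = 91100 W
P_in = P_out / η = 91100 / 0.885 = 102938 W
I_L = P_in / (√3·V_L·cosφ) = 102938 / (1.732 × 460 × 0.773) = 167 A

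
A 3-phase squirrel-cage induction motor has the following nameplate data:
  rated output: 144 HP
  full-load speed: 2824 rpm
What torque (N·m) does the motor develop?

363 N·m

P_out = 144 × 746 = 107424 W
ω = 2π × 2824/60 = 295.7 rad/s
τ = P_out/ω = 107424/295.7 = 363 N·m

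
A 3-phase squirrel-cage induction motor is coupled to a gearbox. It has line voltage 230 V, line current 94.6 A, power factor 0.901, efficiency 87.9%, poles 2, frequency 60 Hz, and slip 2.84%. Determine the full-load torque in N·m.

P_in = √3·V·I·cosφ = 1.732 × 230 × 94.6 × 0.901 = 33954 W
P_out = η·P_in = 0.879 × 33954 = 29846 W
n_s = 120×60/2 = 3600 rpm; n = 3600×(1−0.0284) = 3498 rpm
ω = 2π×3498/60 = 366.3 rad/s
τ = P_out/ω = 29846/366.3 = 81.5 N·m

81.5 N·m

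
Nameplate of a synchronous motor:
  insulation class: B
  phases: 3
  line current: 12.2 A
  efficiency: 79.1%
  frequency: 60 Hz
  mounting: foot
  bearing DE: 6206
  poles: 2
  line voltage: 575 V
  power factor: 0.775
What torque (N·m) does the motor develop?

19.8 N·m

P_in = √3·V·I·cosφ = 1.732 × 575 × 12.2 × 0.775 = 9416 W
P_out = η·P_in = 0.791 × 9416 = 7448 W
n = n_s = 120×60/2 = 3600 rpm (synchronous)
ω = 2π×3600/60 = 377 rad/s
τ = P_out/ω = 7448/377 = 19.8 N·m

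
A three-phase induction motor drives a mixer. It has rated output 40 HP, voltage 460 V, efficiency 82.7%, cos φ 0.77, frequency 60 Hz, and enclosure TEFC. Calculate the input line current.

P_out = 40 × 746 = 29840 W
P_in = P_out / η = 29840 / 0.827 = 36082 W
I_L = P_in / (√3·V_L·cosφ) = 36082 / (1.732 × 460 × 0.77) = 58.8 A

58.8 A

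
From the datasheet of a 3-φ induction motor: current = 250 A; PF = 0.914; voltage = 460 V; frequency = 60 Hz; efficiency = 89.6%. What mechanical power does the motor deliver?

163 kW

P_in = √3·V·I·cosφ = 1.732 × 460 × 250 × 0.914 = 182051 W
P_out = η·P_in = 0.896 × 182051 = 163118 W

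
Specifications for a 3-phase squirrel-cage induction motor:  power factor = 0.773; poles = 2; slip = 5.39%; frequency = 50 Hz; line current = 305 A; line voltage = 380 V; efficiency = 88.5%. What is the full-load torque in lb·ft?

P_in = √3·V·I·cosφ = 1.732 × 380 × 305 × 0.773 = 155171 W
P_out = η·P_in = 0.885 × 155171 = 137326 W
n_s = 120×50/2 = 3000 rpm; n = 3000×(1−0.0539) = 2838 rpm
ω = 2π×2838/60 = 297.2 rad/s
τ = P_out/ω = 137326/297.2 = 462.1 N·m
In lb·ft: 462.1/1.356 = 341 lb·ft

341 lb·ft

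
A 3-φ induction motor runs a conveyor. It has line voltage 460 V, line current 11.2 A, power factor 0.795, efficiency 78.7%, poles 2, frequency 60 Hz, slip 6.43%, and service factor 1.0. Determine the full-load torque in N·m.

15.8 N·m

P_in = √3·V·I·cosφ = 1.732 × 460 × 11.2 × 0.795 = 7094 W
P_out = η·P_in = 0.787 × 7094 = 5583 W
n_s = 120×60/2 = 3600 rpm; n = 3600×(1−0.0643) = 3369 rpm
ω = 2π×3369/60 = 352.8 rad/s
τ = P_out/ω = 5583/352.8 = 15.8 N·m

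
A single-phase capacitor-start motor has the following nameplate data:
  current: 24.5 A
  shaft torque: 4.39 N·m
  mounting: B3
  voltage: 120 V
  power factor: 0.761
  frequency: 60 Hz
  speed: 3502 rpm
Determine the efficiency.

72.0 %

ω = 2π × 3502/60 = 366.7 rad/s; P_out = τω = 4.39 × 366.7 = 1610 W
P_in = V·I·cosφ = 120 × 24.5 × 0.761 = 2237 W
η = P_out / P_in = 1610 / 2237 = 0.720 = 72.0%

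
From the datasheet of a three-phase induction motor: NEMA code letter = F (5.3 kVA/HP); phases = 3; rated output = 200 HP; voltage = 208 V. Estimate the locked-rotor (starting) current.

2940 A

S_LR = 5.3 × 200 = 1060 kVA
I_LR = S_LR/(√3·V_L) = 1060000/(1.732×208) = 2940 A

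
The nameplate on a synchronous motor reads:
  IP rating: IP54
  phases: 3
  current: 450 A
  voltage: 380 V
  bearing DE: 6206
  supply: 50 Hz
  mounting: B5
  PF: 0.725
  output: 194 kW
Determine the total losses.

20.7 kW

P_in = √3·V·I·cosφ = 1.732×380×450×0.725 = 214725 W
P_out = 194000 W
Losses = P_in − P_out = 214725 − 194000 = 20725 W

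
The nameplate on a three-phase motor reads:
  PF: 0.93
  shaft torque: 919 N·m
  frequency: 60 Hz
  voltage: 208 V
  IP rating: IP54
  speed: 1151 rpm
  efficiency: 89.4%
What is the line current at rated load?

370 A

ω = 2π×1151/60 = 120.5 rad/s; P_out = τω = 919 × 120.5 = 110740 W
P_in = P_out / η = 110740 / 0.894 = 123870 W
I_L = P_in / (√3·V_L·cosφ) = 123870 / (1.732 × 208 × 0.93) = 370 A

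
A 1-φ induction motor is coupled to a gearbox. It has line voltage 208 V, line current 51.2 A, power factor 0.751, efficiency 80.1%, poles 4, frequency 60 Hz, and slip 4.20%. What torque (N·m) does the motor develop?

P_in = V·I·cosφ = 208 × 51.2 × 0.751 = 7998 W
P_out = η·P_in = 0.801 × 7998 = 6406 W
n_s = 120×60/4 = 1800 rpm; n = 1800×(1−0.042) = 1724 rpm
ω = 2π×1724/60 = 180.5 rad/s
τ = P_out/ω = 6406/180.5 = 35.5 N·m

35.5 N·m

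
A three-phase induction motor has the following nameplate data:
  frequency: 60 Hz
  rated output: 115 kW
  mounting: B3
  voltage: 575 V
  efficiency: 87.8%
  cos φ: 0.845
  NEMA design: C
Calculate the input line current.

P_out = 115 kW = 115000 W
P_in = P_out / η = 115000 / 0.878 = 130979 W
I_L = P_in / (√3·V_L·cosφ) = 130979 / (1.732 × 575 × 0.845) = 156 A

156 A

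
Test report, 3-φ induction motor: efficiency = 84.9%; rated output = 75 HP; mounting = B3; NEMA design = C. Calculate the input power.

65.9 kW

P_out = 75 × 746 = 55950 W
P_in = P_out/η = 55950/0.849 = 65901 W = 65.9 kW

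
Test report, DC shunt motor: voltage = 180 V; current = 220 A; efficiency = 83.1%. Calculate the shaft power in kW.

P_in = V·I = 180 × 220 = 39600 W
P_out = η·P_in = 0.831 × 39600 = 32908 W

32.9 kW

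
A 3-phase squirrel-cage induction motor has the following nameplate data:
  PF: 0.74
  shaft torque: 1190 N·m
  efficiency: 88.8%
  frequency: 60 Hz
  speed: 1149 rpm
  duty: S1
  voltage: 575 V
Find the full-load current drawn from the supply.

ω = 2π×1149/60 = 120.3 rad/s; P_out = τω = 1190 × 120.3 = 143157 W
P_in = P_out / η = 143157 / 0.888 = 161213 W
I_L = P_in / (√3·V_L·cosφ) = 161213 / (1.732 × 575 × 0.74) = 219 A

219 A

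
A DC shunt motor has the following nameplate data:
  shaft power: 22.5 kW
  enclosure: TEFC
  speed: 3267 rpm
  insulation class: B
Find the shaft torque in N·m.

65.8 N·m

ω = 2π × 3267/60 = 342.1 rad/s
τ = P/ω = 22500/342.1 = 65.8 N·m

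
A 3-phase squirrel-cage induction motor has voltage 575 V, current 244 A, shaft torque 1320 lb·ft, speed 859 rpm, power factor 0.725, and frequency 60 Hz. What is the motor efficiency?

τ = 1320 lb·ft × 1.356 = 1790 N·m
ω = 2π × 859/60 = 89.95 rad/s; P_out = τω = 1790 × 89.95 = 161011 W
P_in = √3·V_L·I_L·cosφ = 1.732 × 575 × 244 × 0.725 = 176175 W
η = P_out / P_in = 161011 / 176175 = 0.914 = 91.4%

91.4 %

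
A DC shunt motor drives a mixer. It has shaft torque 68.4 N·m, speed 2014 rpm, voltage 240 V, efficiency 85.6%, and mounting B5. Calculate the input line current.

ω = 2π×2014/60 = 210.9 rad/s; P_out = τω = 68.4 × 210.9 = 14426 W
P_in = P_out / η = 14426 / 0.856 = 16853 W
I = P_in / V = 16853 / 240 = 70.2 A

70.2 A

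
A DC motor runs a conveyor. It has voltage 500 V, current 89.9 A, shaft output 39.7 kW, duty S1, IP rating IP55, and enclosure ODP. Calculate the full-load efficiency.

P_out = 39.7 kW = 39700 W
P_in = V·I = 500 × 89.9 = 44950 W
η = P_out / P_in = 39700 / 44950 = 0.883 = 88.3%

88.3 %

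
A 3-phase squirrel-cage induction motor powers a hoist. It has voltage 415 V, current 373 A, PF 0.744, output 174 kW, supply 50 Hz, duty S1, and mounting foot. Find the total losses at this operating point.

P_in = √3·V·I·cosφ = 1.732×415×373×0.744 = 199470 W
P_out = 174000 W
Losses = P_in − P_out = 199470 − 174000 = 25470 W

25.5 kW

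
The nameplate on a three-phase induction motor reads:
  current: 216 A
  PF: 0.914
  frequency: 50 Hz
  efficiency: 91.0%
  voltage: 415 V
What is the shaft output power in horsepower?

P_in = √3·V·I·cosφ = 1.732 × 415 × 216 × 0.914 = 141904 W
P_out = η·P_in = 0.91 × 141904 = 129133 W
= 129133/746 = 173 HP

173 HP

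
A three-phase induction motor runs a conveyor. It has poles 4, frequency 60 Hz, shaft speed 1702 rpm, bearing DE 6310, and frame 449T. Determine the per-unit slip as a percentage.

n_s = 120f/p = 120×60/4 = 1800 rpm
s = (n_s − n)/n_s = (1800 − 1702)/1800 = 0.0544

5.44 %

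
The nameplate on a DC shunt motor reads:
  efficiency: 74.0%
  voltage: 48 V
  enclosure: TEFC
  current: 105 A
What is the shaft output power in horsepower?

P_in = V·I = 48 × 105 = 5040 W
P_out = η·P_in = 0.74 × 5040 = 3730 W
= 3730/746 = 5 HP

5 HP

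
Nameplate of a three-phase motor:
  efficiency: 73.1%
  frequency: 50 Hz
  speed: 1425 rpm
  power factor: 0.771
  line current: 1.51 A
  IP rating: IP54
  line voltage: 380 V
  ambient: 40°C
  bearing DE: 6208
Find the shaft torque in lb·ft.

2.77 lb·ft

P_in = √3·V·I·cosφ = 1.732 × 380 × 1.51 × 0.771 = 766 W
P_out = η·P_in = 0.731 × 766 = 560 W
n = 1425 rpm
ω = 2π×1425/60 = 149.2 rad/s
τ = P_out/ω = 560/149.2 = 3.753 N·m
In lb·ft: 3.753/1.356 = 2.77 lb·ft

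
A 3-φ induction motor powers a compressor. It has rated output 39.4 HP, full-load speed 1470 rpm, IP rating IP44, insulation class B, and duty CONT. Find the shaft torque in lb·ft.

141 lb·ft

P_out = 39.4 × 746 = 29392 W
ω = 2π × 1470/60 = 153.9 rad/s
τ = P_out/ω = 29392/153.9 = 191 N·m
In lb·ft: 191/1.356 = 141 lb·ft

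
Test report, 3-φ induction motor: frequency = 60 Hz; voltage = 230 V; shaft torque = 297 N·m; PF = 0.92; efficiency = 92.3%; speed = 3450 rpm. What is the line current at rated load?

317 A

ω = 2π×3450/60 = 361.3 rad/s; P_out = τω = 297 × 361.3 = 107306 W
P_in = P_out / η = 107306 / 0.923 = 116258 W
I_L = P_in / (√3·V_L·cosφ) = 116258 / (1.732 × 230 × 0.92) = 317 A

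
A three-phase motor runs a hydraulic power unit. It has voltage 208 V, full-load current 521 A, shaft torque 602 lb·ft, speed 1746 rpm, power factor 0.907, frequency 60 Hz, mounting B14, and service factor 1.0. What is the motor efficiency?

τ = 602 lb·ft × 1.356 = 816.3 N·m
ω = 2π × 1746/60 = 182.8 rad/s; P_out = τω = 816.3 × 182.8 = 149220 W
P_in = √3·V_L·I_L·cosφ = 1.732 × 208 × 521 × 0.907 = 170238 W
η = P_out / P_in = 149220 / 170238 = 0.877 = 87.7%

87.7 %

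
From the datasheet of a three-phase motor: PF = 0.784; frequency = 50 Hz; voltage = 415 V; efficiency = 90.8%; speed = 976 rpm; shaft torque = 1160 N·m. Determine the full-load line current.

232 A

ω = 2π×976/60 = 102.2 rad/s; P_out = τω = 1160 × 102.2 = 118552 W
P_in = P_out / η = 118552 / 0.908 = 130564 W
I_L = P_in / (√3·V_L·cosφ) = 130564 / (1.732 × 415 × 0.784) = 232 A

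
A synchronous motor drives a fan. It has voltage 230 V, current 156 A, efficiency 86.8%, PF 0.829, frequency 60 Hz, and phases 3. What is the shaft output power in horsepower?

P_in = √3·V·I·cosφ = 1.732 × 230 × 156 × 0.829 = 51518 W
P_out = η·P_in = 0.868 × 51518 = 44718 W
= 44718/746 = 59.9 HP

59.9 HP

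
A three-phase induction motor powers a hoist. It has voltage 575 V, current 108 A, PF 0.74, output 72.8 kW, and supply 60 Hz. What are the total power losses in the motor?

6.79 kW

P_in = √3·V·I·cosφ = 1.732×575×108×0.74 = 79592 W
P_out = 72800 W
Losses = P_in − P_out = 79592 − 72800 = 6792 W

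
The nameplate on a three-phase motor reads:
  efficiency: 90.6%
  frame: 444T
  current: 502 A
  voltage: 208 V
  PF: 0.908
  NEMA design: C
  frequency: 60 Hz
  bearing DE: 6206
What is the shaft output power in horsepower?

199 HP

P_in = √3·V·I·cosφ = 1.732 × 208 × 502 × 0.908 = 164210 W
P_out = η·P_in = 0.906 × 164210 = 148774 W
= 148774/746 = 199 HP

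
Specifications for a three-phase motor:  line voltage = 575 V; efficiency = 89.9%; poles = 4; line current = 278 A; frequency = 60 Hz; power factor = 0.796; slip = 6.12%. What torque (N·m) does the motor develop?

P_in = √3·V·I·cosφ = 1.732 × 575 × 278 × 0.796 = 220381 W
P_out = η·P_in = 0.899 × 220381 = 198123 W
n_s = 120×60/4 = 1800 rpm; n = 1800×(1−0.0612) = 1690 rpm
ω = 2π×1690/60 = 177 rad/s
τ = P_out/ω = 198123/177 = 1120 N·m

1120 N·m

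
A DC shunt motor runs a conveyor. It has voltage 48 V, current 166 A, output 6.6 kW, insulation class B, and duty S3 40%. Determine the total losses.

1.37 kW

P_in = V·I = 48×166 = 7968 W
P_out = 6600 W
Losses = P_in − P_out = 7968 − 6600 = 1368 W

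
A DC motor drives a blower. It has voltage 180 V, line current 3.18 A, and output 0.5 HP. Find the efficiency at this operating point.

65.2 %

P_out = 0.5 × 746 = 373 W
P_in = V·I = 180 × 3.18 = 572 W
η = P_out / P_in = 373 / 572 = 0.652 = 65.2%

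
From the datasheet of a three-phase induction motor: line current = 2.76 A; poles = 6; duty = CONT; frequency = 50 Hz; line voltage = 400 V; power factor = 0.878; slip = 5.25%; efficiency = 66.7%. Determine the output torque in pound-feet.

P_in = √3·V·I·cosφ = 1.732 × 400 × 2.76 × 0.878 = 1679 W
P_out = η·P_in = 0.667 × 1679 = 1120 W
n_s = 120×50/6 = 1000 rpm; n = 1000×(1−0.0525) = 948 rpm
ω = 2π×948/60 = 99.27 rad/s
τ = P_out/ω = 1120/99.27 = 11.28 N·m
In lb·ft: 11.28/1.356 = 8.32 lb·ft

8.32 lb·ft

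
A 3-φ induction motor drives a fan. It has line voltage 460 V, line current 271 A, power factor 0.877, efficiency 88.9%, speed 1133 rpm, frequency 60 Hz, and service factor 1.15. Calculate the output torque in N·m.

P_in = √3·V·I·cosφ = 1.732 × 460 × 271 × 0.877 = 189354 W
P_out = η·P_in = 0.889 × 189354 = 168336 W
n = 1133 rpm
ω = 2π×1133/60 = 118.6 rad/s
τ = P_out/ω = 168336/118.6 = 1420 N·m

1420 N·m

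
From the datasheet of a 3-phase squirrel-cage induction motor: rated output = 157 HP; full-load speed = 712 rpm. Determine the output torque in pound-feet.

P_out = 157 × 746 = 117122 W
ω = 2π × 712/60 = 74.56 rad/s
τ = P_out/ω = 117122/74.56 = 1571 N·m
In lb·ft: 1571/1.356 = 1160 lb·ft

1160 lb·ft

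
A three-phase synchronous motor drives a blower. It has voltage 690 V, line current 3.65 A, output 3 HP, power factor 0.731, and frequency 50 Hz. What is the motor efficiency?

P_out = 3 × 746 = 2238 W
P_in = √3·V_L·I_L·cosφ = 1.732 × 690 × 3.65 × 0.731 = 3189 W
η = P_out / P_in = 2238 / 3189 = 0.702 = 70.2%

70.2 %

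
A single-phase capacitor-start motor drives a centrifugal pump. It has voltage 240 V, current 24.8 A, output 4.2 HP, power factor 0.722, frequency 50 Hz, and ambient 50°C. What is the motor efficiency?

P_out = 4.2 × 746 = 3133 W
P_in = V·I·cosφ = 240 × 24.8 × 0.722 = 4297 W
η = P_out / P_in = 3133 / 4297 = 0.729 = 72.9%

72.9 %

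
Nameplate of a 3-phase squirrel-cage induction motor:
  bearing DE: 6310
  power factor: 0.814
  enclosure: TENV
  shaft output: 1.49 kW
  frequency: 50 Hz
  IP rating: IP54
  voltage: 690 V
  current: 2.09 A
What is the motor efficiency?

73.3 %

P_out = 1.49 kW = 1490 W
P_in = √3·V_L·I_L·cosφ = 1.732 × 690 × 2.09 × 0.814 = 2033 W
η = P_out / P_in = 1490 / 2033 = 0.733 = 73.3%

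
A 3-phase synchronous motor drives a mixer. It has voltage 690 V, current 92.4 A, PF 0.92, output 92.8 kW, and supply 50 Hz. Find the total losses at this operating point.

8.79 kW

P_in = √3·V·I·cosφ = 1.732×690×92.4×0.92 = 101591 W
P_out = 92800 W
Losses = P_in − P_out = 101591 − 92800 = 8791 W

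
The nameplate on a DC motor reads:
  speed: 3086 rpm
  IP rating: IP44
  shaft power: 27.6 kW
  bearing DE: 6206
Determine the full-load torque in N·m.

ω = 2π × 3086/60 = 323.2 rad/s
τ = P/ω = 27600/323.2 = 85.4 N·m

85.4 N·m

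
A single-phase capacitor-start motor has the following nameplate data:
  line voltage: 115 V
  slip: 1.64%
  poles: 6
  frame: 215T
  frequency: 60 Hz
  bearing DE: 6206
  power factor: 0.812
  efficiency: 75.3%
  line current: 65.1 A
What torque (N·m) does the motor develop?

37 N·m

P_in = V·I·cosφ = 115 × 65.1 × 0.812 = 6079 W
P_out = η·P_in = 0.753 × 6079 = 4577 W
n_s = 120×60/6 = 1200 rpm; n = 1200×(1−0.0164) = 1180 rpm
ω = 2π×1180/60 = 123.6 rad/s
τ = P_out/ω = 4577/123.6 = 37 N·m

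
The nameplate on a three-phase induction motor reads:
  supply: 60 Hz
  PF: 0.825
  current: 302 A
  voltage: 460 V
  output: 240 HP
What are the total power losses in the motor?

19.5 kW

P_in = √3·V·I·cosφ = 1.732×460×302×0.825 = 198503 W
P_out = 240×746 = 179040 W
Losses = P_in − P_out = 198503 − 179040 = 19463 W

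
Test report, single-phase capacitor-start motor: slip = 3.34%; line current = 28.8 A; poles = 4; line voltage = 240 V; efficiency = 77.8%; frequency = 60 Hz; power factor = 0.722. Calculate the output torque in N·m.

21.3 N·m

P_in = V·I·cosφ = 240 × 28.8 × 0.722 = 4990 W
P_out = η·P_in = 0.778 × 4990 = 3882 W
n_s = 120×60/4 = 1800 rpm; n = 1800×(1−0.0334) = 1740 rpm
ω = 2π×1740/60 = 182.2 rad/s
τ = P_out/ω = 3882/182.2 = 21.3 N·m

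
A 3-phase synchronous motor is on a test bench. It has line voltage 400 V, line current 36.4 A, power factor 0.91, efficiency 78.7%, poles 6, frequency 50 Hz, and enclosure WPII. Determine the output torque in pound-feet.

127 lb·ft

P_in = √3·V·I·cosφ = 1.732 × 400 × 36.4 × 0.91 = 22948 W
P_out = η·P_in = 0.787 × 22948 = 18060 W
n = n_s = 120×50/6 = 1000 rpm (synchronous)
ω = 2π×1000/60 = 104.7 rad/s
τ = P_out/ω = 18060/104.7 = 172.5 N·m
In lb·ft: 172.5/1.356 = 127 lb·ft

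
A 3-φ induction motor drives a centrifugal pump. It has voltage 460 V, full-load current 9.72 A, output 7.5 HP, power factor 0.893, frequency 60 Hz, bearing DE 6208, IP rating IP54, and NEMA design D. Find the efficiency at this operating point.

80.9 %

P_out = 7.5 × 746 = 5595 W
P_in = √3·V_L·I_L·cosφ = 1.732 × 460 × 9.72 × 0.893 = 6915 W
η = P_out / P_in = 5595 / 6915 = 0.809 = 80.9%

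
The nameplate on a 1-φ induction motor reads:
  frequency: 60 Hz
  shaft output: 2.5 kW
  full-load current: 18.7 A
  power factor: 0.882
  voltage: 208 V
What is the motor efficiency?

72.9 %

P_out = 2.5 kW = 2500 W
P_in = V·I·cosφ = 208 × 18.7 × 0.882 = 3431 W
η = P_out / P_in = 2500 / 3431 = 0.729 = 72.9%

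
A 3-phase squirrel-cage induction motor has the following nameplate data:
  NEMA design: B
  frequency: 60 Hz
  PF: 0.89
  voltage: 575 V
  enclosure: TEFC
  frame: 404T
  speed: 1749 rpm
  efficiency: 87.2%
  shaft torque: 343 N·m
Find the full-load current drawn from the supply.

ω = 2π×1749/60 = 183.2 rad/s; P_out = τω = 343 × 183.2 = 62838 W
P_in = P_out / η = 62838 / 0.872 = 72062 W
I_L = P_in / (√3·V_L·cosφ) = 72062 / (1.732 × 575 × 0.89) = 81.3 A

81.3 A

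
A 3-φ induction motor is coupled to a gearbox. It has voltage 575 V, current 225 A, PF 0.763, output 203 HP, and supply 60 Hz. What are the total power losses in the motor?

19.5 kW

P_in = √3·V·I·cosφ = 1.732×575×225×0.763 = 170971 W
P_out = 203×746 = 151438 W
Losses = P_in − P_out = 170971 − 151438 = 19533 W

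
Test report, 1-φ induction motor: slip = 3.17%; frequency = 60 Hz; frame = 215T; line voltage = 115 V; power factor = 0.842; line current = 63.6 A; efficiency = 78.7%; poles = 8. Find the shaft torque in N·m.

53.1 N·m

P_in = V·I·cosφ = 115 × 63.6 × 0.842 = 6158 W
P_out = η·P_in = 0.787 × 6158 = 4846 W
n_s = 120×60/8 = 900 rpm; n = 900×(1−0.0317) = 871 rpm
ω = 2π×871/60 = 91.21 rad/s
τ = P_out/ω = 4846/91.21 = 53.1 N·m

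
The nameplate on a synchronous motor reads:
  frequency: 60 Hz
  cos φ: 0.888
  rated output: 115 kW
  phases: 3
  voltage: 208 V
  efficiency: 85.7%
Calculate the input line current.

P_out = 115 kW = 115000 W
P_in = P_out / η = 115000 / 0.857 = 134189 W
I_L = P_in / (√3·V_L·cosφ) = 134189 / (1.732 × 208 × 0.888) = 419 A

419 A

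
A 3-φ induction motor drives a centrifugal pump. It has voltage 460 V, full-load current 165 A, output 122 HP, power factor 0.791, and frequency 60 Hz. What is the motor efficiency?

P_out = 122 × 746 = 91012 W
P_in = √3·V_L·I_L·cosφ = 1.732 × 460 × 165 × 0.791 = 103984 W
η = P_out / P_in = 91012 / 103984 = 0.875 = 87.5%

87.5 %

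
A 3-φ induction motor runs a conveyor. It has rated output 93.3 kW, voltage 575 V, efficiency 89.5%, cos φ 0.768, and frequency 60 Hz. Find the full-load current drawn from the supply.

P_out = 93.3 kW = 93300 W
P_in = P_out / η = 93300 / 0.895 = 104246 W
I_L = P_in / (√3·V_L·cosφ) = 104246 / (1.732 × 575 × 0.768) = 136 A

136 A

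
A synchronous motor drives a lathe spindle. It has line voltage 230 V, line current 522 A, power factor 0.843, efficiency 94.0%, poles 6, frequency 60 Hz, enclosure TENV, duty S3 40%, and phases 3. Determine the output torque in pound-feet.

P_in = √3·V·I·cosφ = 1.732 × 230 × 522 × 0.843 = 175297 W
P_out = η·P_in = 0.94 × 175297 = 164779 W
n = n_s = 120×60/6 = 1200 rpm (synchronous)
ω = 2π×1200/60 = 125.7 rad/s
τ = P_out/ω = 164779/125.7 = 1311 N·m
In lb·ft: 1311/1.356 = 967 lb·ft

967 lb·ft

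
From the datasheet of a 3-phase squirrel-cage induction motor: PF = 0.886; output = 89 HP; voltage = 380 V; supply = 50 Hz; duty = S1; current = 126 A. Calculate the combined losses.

P_in = √3·V·I·cosφ = 1.732×380×126×0.886 = 73474 W
P_out = 89×746 = 66394 W
Losses = P_in − P_out = 73474 − 66394 = 7080 W

7.08 kW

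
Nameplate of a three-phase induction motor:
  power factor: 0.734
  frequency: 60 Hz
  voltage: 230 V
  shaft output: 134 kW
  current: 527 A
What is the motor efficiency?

87.0 %

P_out = 134 kW = 134000 W
P_in = √3·V_L·I_L·cosφ = 1.732 × 230 × 527 × 0.734 = 154093 W
η = P_out / P_in = 134000 / 154093 = 0.870 = 87.0%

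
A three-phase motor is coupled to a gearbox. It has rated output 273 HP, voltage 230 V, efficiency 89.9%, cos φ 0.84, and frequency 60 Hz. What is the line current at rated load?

677 A

P_out = 273 × 746 = 203658 W
P_in = P_out / η = 203658 / 0.899 = 226538 W
I_L = P_in / (√3·V_L·cosφ) = 226538 / (1.732 × 230 × 0.84) = 677 A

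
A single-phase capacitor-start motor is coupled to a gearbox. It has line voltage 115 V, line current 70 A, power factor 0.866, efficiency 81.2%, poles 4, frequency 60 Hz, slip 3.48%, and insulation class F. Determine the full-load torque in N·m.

P_in = V·I·cosφ = 115 × 70 × 0.866 = 6971 W
P_out = η·P_in = 0.812 × 6971 = 5660 W
n_s = 120×60/4 = 1800 rpm; n = 1800×(1−0.0348) = 1737 rpm
ω = 2π×1737/60 = 181.9 rad/s
τ = P_out/ω = 5660/181.9 = 31.1 N·m

31.1 N·m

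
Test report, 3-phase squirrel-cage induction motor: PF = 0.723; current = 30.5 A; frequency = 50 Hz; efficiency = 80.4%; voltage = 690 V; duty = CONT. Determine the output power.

21.2 kW

P_in = √3·V·I·cosφ = 1.732 × 690 × 30.5 × 0.723 = 26353 W
P_out = η·P_in = 0.804 × 26353 = 21188 W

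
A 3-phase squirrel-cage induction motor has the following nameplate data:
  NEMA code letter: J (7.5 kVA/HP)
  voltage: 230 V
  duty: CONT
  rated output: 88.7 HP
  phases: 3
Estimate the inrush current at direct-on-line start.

1670 A

S_LR = 7.5 × 88.7 = 665.25 kVA
I_LR = S_LR/(√3·V_L) = 665250/(1.732×230) = 1670 A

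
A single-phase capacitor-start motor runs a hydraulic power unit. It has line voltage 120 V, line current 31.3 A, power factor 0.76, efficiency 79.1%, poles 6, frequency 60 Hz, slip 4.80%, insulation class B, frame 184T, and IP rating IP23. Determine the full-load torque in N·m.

18.9 N·m

P_in = V·I·cosφ = 120 × 31.3 × 0.76 = 2855 W
P_out = η·P_in = 0.791 × 2855 = 2258 W
n_s = 120×60/6 = 1200 rpm; n = 1200×(1−0.048) = 1142 rpm
ω = 2π×1142/60 = 119.6 rad/s
τ = P_out/ω = 2258/119.6 = 18.9 N·m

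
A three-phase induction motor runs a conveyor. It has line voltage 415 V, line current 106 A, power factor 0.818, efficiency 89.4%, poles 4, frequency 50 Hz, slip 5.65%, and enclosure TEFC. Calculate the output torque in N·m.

P_in = √3·V·I·cosφ = 1.732 × 415 × 106 × 0.818 = 62324 W
P_out = η·P_in = 0.894 × 62324 = 55718 W
n_s = 120×50/4 = 1500 rpm; n = 1500×(1−0.0565) = 1415 rpm
ω = 2π×1415/60 = 148.2 rad/s
τ = P_out/ω = 55718/148.2 = 376 N·m

376 N·m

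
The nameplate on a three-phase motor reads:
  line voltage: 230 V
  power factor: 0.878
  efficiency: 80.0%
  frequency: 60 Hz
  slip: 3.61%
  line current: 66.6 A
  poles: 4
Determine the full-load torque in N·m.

103 N·m

P_in = √3·V·I·cosφ = 1.732 × 230 × 66.6 × 0.878 = 23294 W
P_out = η·P_in = 0.8 × 23294 = 18635 W
n_s = 120×60/4 = 1800 rpm; n = 1800×(1−0.0361) = 1735 rpm
ω = 2π×1735/60 = 181.7 rad/s
τ = P_out/ω = 18635/181.7 = 103 N·m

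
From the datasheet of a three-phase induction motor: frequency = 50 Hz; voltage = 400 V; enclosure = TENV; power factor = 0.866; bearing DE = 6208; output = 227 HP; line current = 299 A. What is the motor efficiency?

94.4 %

P_out = 227 × 746 = 169342 W
P_in = √3·V_L·I_L·cosφ = 1.732 × 400 × 299 × 0.866 = 179389 W
η = P_out / P_in = 169342 / 179389 = 0.944 = 94.4%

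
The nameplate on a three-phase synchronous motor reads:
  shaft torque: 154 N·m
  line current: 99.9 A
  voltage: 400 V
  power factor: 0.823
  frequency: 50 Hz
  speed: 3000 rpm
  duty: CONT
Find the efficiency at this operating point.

84.9 %

ω = 2π × 3000/60 = 314.2 rad/s; P_out = τω = 154 × 314.2 = 48387 W
P_in = √3·V_L·I_L·cosφ = 1.732 × 400 × 99.9 × 0.823 = 56960 W
η = P_out / P_in = 48387 / 56960 = 0.849 = 84.9%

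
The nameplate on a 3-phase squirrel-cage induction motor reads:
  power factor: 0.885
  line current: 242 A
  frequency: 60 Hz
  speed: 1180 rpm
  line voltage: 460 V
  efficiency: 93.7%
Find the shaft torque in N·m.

P_in = √3·V·I·cosφ = 1.732 × 460 × 242 × 0.885 = 170634 W
P_out = η·P_in = 0.937 × 170634 = 159884 W
n = 1180 rpm
ω = 2π×1180/60 = 123.6 rad/s
τ = P_out/ω = 159884/123.6 = 1290 N·m

1290 N·m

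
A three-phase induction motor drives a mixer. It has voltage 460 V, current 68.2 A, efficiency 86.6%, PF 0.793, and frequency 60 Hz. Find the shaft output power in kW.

37.3 kW

P_in = √3·V·I·cosφ = 1.732 × 460 × 68.2 × 0.793 = 43089 W
P_out = η·P_in = 0.866 × 43089 = 37315 W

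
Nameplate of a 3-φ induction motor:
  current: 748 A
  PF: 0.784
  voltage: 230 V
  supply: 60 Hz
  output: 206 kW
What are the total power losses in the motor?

27600 W

P_in = √3·V·I·cosφ = 1.732×230×748×0.784 = 233611 W
P_out = 206000 W
Losses = P_in − P_out = 233611 − 206000 = 27611 W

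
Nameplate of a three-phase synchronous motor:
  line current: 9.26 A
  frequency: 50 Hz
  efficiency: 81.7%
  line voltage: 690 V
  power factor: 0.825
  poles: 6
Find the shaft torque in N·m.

P_in = √3·V·I·cosφ = 1.732 × 690 × 9.26 × 0.825 = 9130 W
P_out = η·P_in = 0.817 × 9130 = 7459 W
n = n_s = 120×50/6 = 1000 rpm (synchronous)
ω = 2π×1000/60 = 104.7 rad/s
τ = P_out/ω = 7459/104.7 = 71.2 N·m

71.2 N·m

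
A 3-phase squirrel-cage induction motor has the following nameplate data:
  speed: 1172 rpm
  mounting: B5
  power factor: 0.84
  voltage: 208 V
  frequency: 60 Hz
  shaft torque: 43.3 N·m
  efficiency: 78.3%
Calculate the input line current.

ω = 2π×1172/60 = 122.7 rad/s; P_out = τω = 43.3 × 122.7 = 5313 W
P_in = P_out / η = 5313 / 0.783 = 6785 W
I_L = P_in / (√3·V_L·cosφ) = 6785 / (1.732 × 208 × 0.84) = 22.4 A

22.4 A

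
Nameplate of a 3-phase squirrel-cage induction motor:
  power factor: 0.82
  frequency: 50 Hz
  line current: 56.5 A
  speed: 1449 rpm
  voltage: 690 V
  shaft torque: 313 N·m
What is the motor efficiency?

ω = 2π × 1449/60 = 151.7 rad/s; P_out = τω = 313 × 151.7 = 47482 W
P_in = √3·V_L·I_L·cosφ = 1.732 × 690 × 56.5 × 0.82 = 55368 W
η = P_out / P_in = 47482 / 55368 = 0.858 = 85.8%

85.8 %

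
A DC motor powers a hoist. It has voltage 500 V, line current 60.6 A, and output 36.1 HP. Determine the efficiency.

P_out = 36.1 × 746 = 26931 W
P_in = V·I = 500 × 60.6 = 30300 W
η = P_out / P_in = 26931 / 30300 = 0.889 = 88.9%

88.9 %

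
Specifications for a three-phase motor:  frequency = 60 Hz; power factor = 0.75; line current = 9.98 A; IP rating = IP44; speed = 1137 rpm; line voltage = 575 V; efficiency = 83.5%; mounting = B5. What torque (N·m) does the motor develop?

52.3 N·m

P_in = √3·V·I·cosφ = 1.732 × 575 × 9.98 × 0.75 = 7454 W
P_out = η·P_in = 0.835 × 7454 = 6224 W
n = 1137 rpm
ω = 2π×1137/60 = 119.1 rad/s
τ = P_out/ω = 6224/119.1 = 52.3 N·m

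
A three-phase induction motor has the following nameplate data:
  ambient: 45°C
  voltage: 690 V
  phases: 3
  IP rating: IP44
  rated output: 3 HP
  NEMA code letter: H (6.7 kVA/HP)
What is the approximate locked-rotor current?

16.8 A

S_LR = 6.7 × 3 = 20.1 kVA
I_LR = S_LR/(√3·V_L) = 20100/(1.732×690) = 16.8 A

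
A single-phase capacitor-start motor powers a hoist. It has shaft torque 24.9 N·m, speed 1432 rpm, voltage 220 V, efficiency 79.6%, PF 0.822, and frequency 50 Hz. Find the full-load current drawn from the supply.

25.9 A

ω = 2π×1432/60 = 150 rad/s; P_out = τω = 24.9 × 150 = 3735 W
P_in = P_out / η = 3735 / 0.796 = 4692 W
I = P_in / (V·cosφ) = 4692 / (220 × 0.822) = 25.9 A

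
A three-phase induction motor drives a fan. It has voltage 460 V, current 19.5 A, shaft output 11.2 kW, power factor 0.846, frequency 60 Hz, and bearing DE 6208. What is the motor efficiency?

P_out = 11.2 kW = 11200 W
P_in = √3·V_L·I_L·cosφ = 1.732 × 460 × 19.5 × 0.846 = 13143 W
η = P_out / P_in = 11200 / 13143 = 0.852 = 85.2%

85.2 %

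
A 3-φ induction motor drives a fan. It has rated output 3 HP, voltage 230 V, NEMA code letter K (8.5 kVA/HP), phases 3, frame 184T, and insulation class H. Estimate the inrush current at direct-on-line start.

64 A

S_LR = 8.5 × 3 = 25.5 kVA
I_LR = S_LR/(√3·V_L) = 25500/(1.732×230) = 64 A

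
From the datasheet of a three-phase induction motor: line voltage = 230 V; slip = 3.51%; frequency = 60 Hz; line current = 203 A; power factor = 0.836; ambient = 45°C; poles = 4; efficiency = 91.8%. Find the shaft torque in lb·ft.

252 lb·ft

P_in = √3·V·I·cosφ = 1.732 × 230 × 203 × 0.836 = 67605 W
P_out = η·P_in = 0.918 × 67605 = 62061 W
n_s = 120×60/4 = 1800 rpm; n = 1800×(1−0.0351) = 1737 rpm
ω = 2π×1737/60 = 181.9 rad/s
τ = P_out/ω = 62061/181.9 = 341.2 N·m
In lb·ft: 341.2/1.356 = 252 lb·ft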